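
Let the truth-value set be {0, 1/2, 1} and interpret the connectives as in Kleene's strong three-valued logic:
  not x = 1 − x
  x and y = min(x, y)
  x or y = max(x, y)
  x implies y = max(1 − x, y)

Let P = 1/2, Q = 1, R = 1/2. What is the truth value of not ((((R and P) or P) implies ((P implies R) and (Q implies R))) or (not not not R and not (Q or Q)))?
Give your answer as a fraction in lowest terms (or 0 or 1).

R and P = 1/2 and 1/2 = 1/2
(R and P) or P = 1/2 or 1/2 = 1/2
P implies R = 1/2 implies 1/2 = 1/2
Q implies R = 1 implies 1/2 = 1/2
(P implies R) and (Q implies R) = 1/2 and 1/2 = 1/2
((R and P) or P) implies ((P implies R) and (Q implies R)) = 1/2 implies 1/2 = 1/2
not R = not 1/2 = 1/2
not not R = not 1/2 = 1/2
not not not R = not 1/2 = 1/2
Q or Q = 1 or 1 = 1
not (Q or Q) = not 1 = 0
not not not R and not (Q or Q) = 1/2 and 0 = 0
(((R and P) or P) implies ((P implies R) and (Q implies R))) or (not not not R and not (Q or Q)) = 1/2 or 0 = 1/2
not ((((R and P) or P) implies ((P implies R) and (Q implies R))) or (not not not R and not (Q or Q))) = not 1/2 = 1/2

1/2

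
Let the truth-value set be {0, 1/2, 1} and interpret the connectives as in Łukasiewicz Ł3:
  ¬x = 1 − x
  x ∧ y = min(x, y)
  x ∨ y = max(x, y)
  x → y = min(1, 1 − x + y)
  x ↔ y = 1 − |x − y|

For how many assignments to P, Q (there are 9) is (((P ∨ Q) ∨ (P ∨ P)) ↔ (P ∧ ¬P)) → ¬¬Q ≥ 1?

P = 0, Q = 0 ↦ 0  <
P = 0, Q = 1/2 ↦ 1  ≥
P = 0, Q = 1 ↦ 1  ≥
P = 1/2, Q = 0 ↦ 0  <
P = 1/2, Q = 1/2 ↦ 1/2  <
P = 1/2, Q = 1 ↦ 1  ≥
P = 1, Q = 0 ↦ 1  ≥
P = 1, Q = 1/2 ↦ 1  ≥
P = 1, Q = 1 ↦ 1  ≥
So 6 of the 9 assignments meet the threshold.

6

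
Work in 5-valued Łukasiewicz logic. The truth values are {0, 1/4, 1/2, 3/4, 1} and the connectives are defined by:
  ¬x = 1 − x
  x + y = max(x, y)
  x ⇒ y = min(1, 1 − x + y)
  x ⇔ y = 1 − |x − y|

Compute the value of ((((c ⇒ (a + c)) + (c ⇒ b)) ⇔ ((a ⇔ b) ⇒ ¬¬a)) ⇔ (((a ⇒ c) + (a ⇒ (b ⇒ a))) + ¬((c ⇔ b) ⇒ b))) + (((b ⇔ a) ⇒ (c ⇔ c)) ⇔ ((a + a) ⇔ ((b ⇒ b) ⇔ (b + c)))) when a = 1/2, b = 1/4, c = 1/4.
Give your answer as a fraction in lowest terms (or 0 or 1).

3/4

a + c = 1/2 + 1/4 = 1/2
c ⇒ (a + c) = 1/4 ⇒ 1/2 = 1
c ⇒ b = 1/4 ⇒ 1/4 = 1
(c ⇒ (a + c)) + (c ⇒ b) = 1 + 1 = 1
a ⇔ b = 1/2 ⇔ 1/4 = 3/4
¬a = ¬1/2 = 1/2
¬¬a = ¬1/2 = 1/2
(a ⇔ b) ⇒ ¬¬a = 3/4 ⇒ 1/2 = 3/4
((c ⇒ (a + c)) + (c ⇒ b)) ⇔ ((a ⇔ b) ⇒ ¬¬a) = 1 ⇔ 3/4 = 3/4
a ⇒ c = 1/2 ⇒ 1/4 = 3/4
b ⇒ a = 1/4 ⇒ 1/2 = 1
a ⇒ (b ⇒ a) = 1/2 ⇒ 1 = 1
(a ⇒ c) + (a ⇒ (b ⇒ a)) = 3/4 + 1 = 1
c ⇔ b = 1/4 ⇔ 1/4 = 1
(c ⇔ b) ⇒ b = 1 ⇒ 1/4 = 1/4
¬((c ⇔ b) ⇒ b) = ¬1/4 = 3/4
((a ⇒ c) + (a ⇒ (b ⇒ a))) + ¬((c ⇔ b) ⇒ b) = 1 + 3/4 = 1
(((c ⇒ (a + c)) + (c ⇒ b)) ⇔ ((a ⇔ b) ⇒ ¬¬a)) ⇔ (((a ⇒ c) + (a ⇒ (b ⇒ a))) + ¬((c ⇔ b) ⇒ b)) = 3/4 ⇔ 1 = 3/4
b ⇔ a = 1/4 ⇔ 1/2 = 3/4
c ⇔ c = 1/4 ⇔ 1/4 = 1
(b ⇔ a) ⇒ (c ⇔ c) = 3/4 ⇒ 1 = 1
a + a = 1/2 + 1/2 = 1/2
b ⇒ b = 1/4 ⇒ 1/4 = 1
b + c = 1/4 + 1/4 = 1/4
(b ⇒ b) ⇔ (b + c) = 1 ⇔ 1/4 = 1/4
(a + a) ⇔ ((b ⇒ b) ⇔ (b + c)) = 1/2 ⇔ 1/4 = 3/4
((b ⇔ a) ⇒ (c ⇔ c)) ⇔ ((a + a) ⇔ ((b ⇒ b) ⇔ (b + c))) = 1 ⇔ 3/4 = 3/4
((((c ⇒ (a + c)) + (c ⇒ b)) ⇔ ((a ⇔ b) ⇒ ¬¬a)) ⇔ (((a ⇒ c) + (a ⇒ (b ⇒ a))) + ¬((c ⇔ b) ⇒ b))) + (((b ⇔ a) ⇒ (c ⇔ c)) ⇔ ((a + a) ⇔ ((b ⇒ b) ⇔ (b + c)))) = 3/4 + 3/4 = 3/4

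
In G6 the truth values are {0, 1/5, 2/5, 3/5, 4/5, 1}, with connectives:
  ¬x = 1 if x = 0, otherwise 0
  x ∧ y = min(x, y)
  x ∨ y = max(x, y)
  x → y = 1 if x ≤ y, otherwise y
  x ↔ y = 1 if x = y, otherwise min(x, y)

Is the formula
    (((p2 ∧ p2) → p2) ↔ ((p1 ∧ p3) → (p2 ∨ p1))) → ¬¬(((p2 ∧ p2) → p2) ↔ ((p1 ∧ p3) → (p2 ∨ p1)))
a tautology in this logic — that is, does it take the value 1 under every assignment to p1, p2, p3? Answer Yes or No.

At p1 = 4/5, p2 = 1/5, p3 = 1, for instance:
p2 ∧ p2 = 1/5 ∧ 1/5 = 1/5
(p2 ∧ p2) → p2 = 1/5 → 1/5 = 1
p1 ∧ p3 = 4/5 ∧ 1 = 4/5
p2 ∨ p1 = 1/5 ∨ 4/5 = 4/5
(p1 ∧ p3) → (p2 ∨ p1) = 4/5 → 4/5 = 1
((p2 ∧ p2) → p2) ↔ ((p1 ∧ p3) → (p2 ∨ p1)) = 1 ↔ 1 = 1
¬(((p2 ∧ p2) → p2) ↔ ((p1 ∧ p3) → (p2 ∨ p1))) = ¬1 = 0
¬¬(((p2 ∧ p2) → p2) ↔ ((p1 ∧ p3) → (p2 ∨ p1))) = ¬0 = 1
(((p2 ∧ p2) → p2) ↔ ((p1 ∧ p3) → (p2 ∨ p1))) → ¬¬(((p2 ∧ p2) → p2) ↔ ((p1 ∧ p3) → (p2 ∨ p1))) = 1 → 1 = 1
and checking the remaining 215 assignments likewise gives ≥ 1 in every case.

Yes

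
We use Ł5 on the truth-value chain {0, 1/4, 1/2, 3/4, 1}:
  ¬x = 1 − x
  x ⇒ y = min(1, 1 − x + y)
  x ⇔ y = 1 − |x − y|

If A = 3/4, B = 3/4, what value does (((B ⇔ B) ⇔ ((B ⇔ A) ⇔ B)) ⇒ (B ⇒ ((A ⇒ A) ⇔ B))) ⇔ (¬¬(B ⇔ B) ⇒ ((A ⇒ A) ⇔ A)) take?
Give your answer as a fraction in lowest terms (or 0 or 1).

3/4

B ⇔ B = 3/4 ⇔ 3/4 = 1
B ⇔ A = 3/4 ⇔ 3/4 = 1
(B ⇔ A) ⇔ B = 1 ⇔ 3/4 = 3/4
(B ⇔ B) ⇔ ((B ⇔ A) ⇔ B) = 1 ⇔ 3/4 = 3/4
A ⇒ A = 3/4 ⇒ 3/4 = 1
(A ⇒ A) ⇔ B = 1 ⇔ 3/4 = 3/4
B ⇒ ((A ⇒ A) ⇔ B) = 3/4 ⇒ 3/4 = 1
((B ⇔ B) ⇔ ((B ⇔ A) ⇔ B)) ⇒ (B ⇒ ((A ⇒ A) ⇔ B)) = 3/4 ⇒ 1 = 1
B ⇔ B = 3/4 ⇔ 3/4 = 1
¬(B ⇔ B) = ¬1 = 0
¬¬(B ⇔ B) = ¬0 = 1
A ⇒ A = 3/4 ⇒ 3/4 = 1
(A ⇒ A) ⇔ A = 1 ⇔ 3/4 = 3/4
¬¬(B ⇔ B) ⇒ ((A ⇒ A) ⇔ A) = 1 ⇒ 3/4 = 3/4
(((B ⇔ B) ⇔ ((B ⇔ A) ⇔ B)) ⇒ (B ⇒ ((A ⇒ A) ⇔ B))) ⇔ (¬¬(B ⇔ B) ⇒ ((A ⇒ A) ⇔ A)) = 1 ⇔ 3/4 = 3/4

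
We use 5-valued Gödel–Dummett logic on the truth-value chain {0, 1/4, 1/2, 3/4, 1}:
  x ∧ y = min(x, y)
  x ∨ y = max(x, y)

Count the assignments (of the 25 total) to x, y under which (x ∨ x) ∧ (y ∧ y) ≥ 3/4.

4

value 1: 1 assignment (counts)
value 3/4: 3 assignments (counts)
value 1/2: 5 assignments
value 1/4: 7 assignments
value 0: 9 assignments
So 4 of the 25 assignments meet the threshold.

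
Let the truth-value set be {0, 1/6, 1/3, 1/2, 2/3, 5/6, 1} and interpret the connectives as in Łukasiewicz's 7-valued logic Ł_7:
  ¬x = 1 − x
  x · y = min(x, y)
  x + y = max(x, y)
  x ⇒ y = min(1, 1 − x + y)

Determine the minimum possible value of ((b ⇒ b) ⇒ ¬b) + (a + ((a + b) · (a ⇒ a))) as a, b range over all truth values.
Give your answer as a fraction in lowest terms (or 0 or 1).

Take a = 0, b = 1/2:
b ⇒ b = 1/2 ⇒ 1/2 = 1
¬b = ¬1/2 = 1/2
(b ⇒ b) ⇒ ¬b = 1 ⇒ 1/2 = 1/2
a + b = 0 + 1/2 = 1/2
a ⇒ a = 0 ⇒ 0 = 1
(a + b) · (a ⇒ a) = 1/2 · 1 = 1/2
a + ((a + b) · (a ⇒ a)) = 0 + 1/2 = 1/2
((b ⇒ b) ⇒ ¬b) + (a + ((a + b) · (a ⇒ a))) = 1/2 + 1/2 = 1/2
No assignment yields a value below 1/2, so this is the minimum.

1/2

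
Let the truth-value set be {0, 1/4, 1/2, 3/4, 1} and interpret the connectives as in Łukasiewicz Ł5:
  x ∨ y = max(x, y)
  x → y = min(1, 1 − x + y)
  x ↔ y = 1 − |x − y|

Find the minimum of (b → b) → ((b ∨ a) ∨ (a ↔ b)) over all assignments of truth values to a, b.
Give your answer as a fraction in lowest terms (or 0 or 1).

1/2

Take a = 0, b = 1/2:
b → b = 1/2 → 1/2 = 1
b ∨ a = 1/2 ∨ 0 = 1/2
a ↔ b = 0 ↔ 1/2 = 1/2
(b ∨ a) ∨ (a ↔ b) = 1/2 ∨ 1/2 = 1/2
(b → b) → ((b ∨ a) ∨ (a ↔ b)) = 1 → 1/2 = 1/2
No assignment yields a value below 1/2, so this is the minimum.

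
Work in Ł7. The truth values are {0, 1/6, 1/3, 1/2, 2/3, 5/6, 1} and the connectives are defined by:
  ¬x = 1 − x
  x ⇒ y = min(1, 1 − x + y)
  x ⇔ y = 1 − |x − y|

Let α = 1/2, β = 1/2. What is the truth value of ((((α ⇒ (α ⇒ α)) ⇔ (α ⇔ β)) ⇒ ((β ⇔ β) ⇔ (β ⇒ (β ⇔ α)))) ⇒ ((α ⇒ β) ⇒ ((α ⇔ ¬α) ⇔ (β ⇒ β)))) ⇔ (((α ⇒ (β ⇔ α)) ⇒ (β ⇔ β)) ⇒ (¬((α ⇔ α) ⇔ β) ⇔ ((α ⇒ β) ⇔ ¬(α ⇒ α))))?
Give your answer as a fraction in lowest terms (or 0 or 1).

α ⇒ α = 1/2 ⇒ 1/2 = 1
α ⇒ (α ⇒ α) = 1/2 ⇒ 1 = 1
α ⇔ β = 1/2 ⇔ 1/2 = 1
(α ⇒ (α ⇒ α)) ⇔ (α ⇔ β) = 1 ⇔ 1 = 1
β ⇔ β = 1/2 ⇔ 1/2 = 1
β ⇔ α = 1/2 ⇔ 1/2 = 1
β ⇒ (β ⇔ α) = 1/2 ⇒ 1 = 1
(β ⇔ β) ⇔ (β ⇒ (β ⇔ α)) = 1 ⇔ 1 = 1
((α ⇒ (α ⇒ α)) ⇔ (α ⇔ β)) ⇒ ((β ⇔ β) ⇔ (β ⇒ (β ⇔ α))) = 1 ⇒ 1 = 1
α ⇒ β = 1/2 ⇒ 1/2 = 1
¬α = ¬1/2 = 1/2
α ⇔ ¬α = 1/2 ⇔ 1/2 = 1
β ⇒ β = 1/2 ⇒ 1/2 = 1
(α ⇔ ¬α) ⇔ (β ⇒ β) = 1 ⇔ 1 = 1
(α ⇒ β) ⇒ ((α ⇔ ¬α) ⇔ (β ⇒ β)) = 1 ⇒ 1 = 1
(((α ⇒ (α ⇒ α)) ⇔ (α ⇔ β)) ⇒ ((β ⇔ β) ⇔ (β ⇒ (β ⇔ α)))) ⇒ ((α ⇒ β) ⇒ ((α ⇔ ¬α) ⇔ (β ⇒ β))) = 1 ⇒ 1 = 1
β ⇔ α = 1/2 ⇔ 1/2 = 1
α ⇒ (β ⇔ α) = 1/2 ⇒ 1 = 1
β ⇔ β = 1/2 ⇔ 1/2 = 1
(α ⇒ (β ⇔ α)) ⇒ (β ⇔ β) = 1 ⇒ 1 = 1
α ⇔ α = 1/2 ⇔ 1/2 = 1
(α ⇔ α) ⇔ β = 1 ⇔ 1/2 = 1/2
¬((α ⇔ α) ⇔ β) = ¬1/2 = 1/2
α ⇒ β = 1/2 ⇒ 1/2 = 1
α ⇒ α = 1/2 ⇒ 1/2 = 1
¬(α ⇒ α) = ¬1 = 0
(α ⇒ β) ⇔ ¬(α ⇒ α) = 1 ⇔ 0 = 0
¬((α ⇔ α) ⇔ β) ⇔ ((α ⇒ β) ⇔ ¬(α ⇒ α)) = 1/2 ⇔ 0 = 1/2
((α ⇒ (β ⇔ α)) ⇒ (β ⇔ β)) ⇒ (¬((α ⇔ α) ⇔ β) ⇔ ((α ⇒ β) ⇔ ¬(α ⇒ α))) = 1 ⇒ 1/2 = 1/2
((((α ⇒ (α ⇒ α)) ⇔ (α ⇔ β)) ⇒ ((β ⇔ β) ⇔ (β ⇒ (β ⇔ α)))) ⇒ ((α ⇒ β) ⇒ ((α ⇔ ¬α) ⇔ (β ⇒ β)))) ⇔ (((α ⇒ (β ⇔ α)) ⇒ (β ⇔ β)) ⇒ (¬((α ⇔ α) ⇔ β) ⇔ ((α ⇒ β) ⇔ ¬(α ⇒ α)))) = 1 ⇔ 1/2 = 1/2

1/2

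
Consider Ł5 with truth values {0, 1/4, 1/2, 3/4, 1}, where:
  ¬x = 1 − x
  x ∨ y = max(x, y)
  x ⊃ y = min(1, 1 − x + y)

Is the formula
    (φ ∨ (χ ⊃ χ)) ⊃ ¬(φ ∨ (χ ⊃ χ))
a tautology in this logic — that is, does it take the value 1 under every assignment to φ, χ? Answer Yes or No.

No

Counterexample: take φ = 0, χ = 0.
χ ⊃ χ = 0 ⊃ 0 = 1
φ ∨ (χ ⊃ χ) = 0 ∨ 1 = 1
¬(φ ∨ (χ ⊃ χ)) = ¬1 = 0
(φ ∨ (χ ⊃ χ)) ⊃ ¬(φ ∨ (χ ⊃ χ)) = 1 ⊃ 0 = 0
This gives 0 ≠ 1.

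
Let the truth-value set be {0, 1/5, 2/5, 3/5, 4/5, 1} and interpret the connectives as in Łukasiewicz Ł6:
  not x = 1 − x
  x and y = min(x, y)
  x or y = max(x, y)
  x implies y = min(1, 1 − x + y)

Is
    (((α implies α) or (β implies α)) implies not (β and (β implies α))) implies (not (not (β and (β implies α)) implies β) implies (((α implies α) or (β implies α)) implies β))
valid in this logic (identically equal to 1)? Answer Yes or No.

No

Counterexample: take α = 0, β = 0.
α implies α = 0 implies 0 = 1
β implies α = 0 implies 0 = 1
(α implies α) or (β implies α) = 1 or 1 = 1
β implies α = 0 implies 0 = 1
β and (β implies α) = 0 and 1 = 0
not (β and (β implies α)) = not 0 = 1
((α implies α) or (β implies α)) implies not (β and (β implies α)) = 1 implies 1 = 1
β implies α = 0 implies 0 = 1
β and (β implies α) = 0 and 1 = 0
not (β and (β implies α)) = not 0 = 1
not (β and (β implies α)) implies β = 1 implies 0 = 0
not (not (β and (β implies α)) implies β) = not 0 = 1
α implies α = 0 implies 0 = 1
β implies α = 0 implies 0 = 1
(α implies α) or (β implies α) = 1 or 1 = 1
((α implies α) or (β implies α)) implies β = 1 implies 0 = 0
not (not (β and (β implies α)) implies β) implies (((α implies α) or (β implies α)) implies β) = 1 implies 0 = 0
(((α implies α) or (β implies α)) implies not (β and (β implies α))) implies (not (not (β and (β implies α)) implies β) implies (((α implies α) or (β implies α)) implies β)) = 1 implies 0 = 0
This gives 0 ≠ 1.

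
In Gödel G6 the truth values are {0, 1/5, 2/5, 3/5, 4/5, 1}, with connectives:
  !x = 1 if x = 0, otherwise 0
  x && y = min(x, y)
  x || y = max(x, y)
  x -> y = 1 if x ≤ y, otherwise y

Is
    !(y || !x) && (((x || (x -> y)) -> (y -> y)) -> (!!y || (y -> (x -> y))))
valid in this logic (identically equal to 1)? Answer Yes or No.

Counterexample: take x = 0, y = 0.
!x = !0 = 1
y || !x = 0 || 1 = 1
!(y || !x) = !1 = 0
x -> y = 0 -> 0 = 1
x || (x -> y) = 0 || 1 = 1
y -> y = 0 -> 0 = 1
(x || (x -> y)) -> (y -> y) = 1 -> 1 = 1
!y = !0 = 1
!!y = !1 = 0
x -> y = 0 -> 0 = 1
y -> (x -> y) = 0 -> 1 = 1
!!y || (y -> (x -> y)) = 0 || 1 = 1
((x || (x -> y)) -> (y -> y)) -> (!!y || (y -> (x -> y))) = 1 -> 1 = 1
!(y || !x) && (((x || (x -> y)) -> (y -> y)) -> (!!y || (y -> (x -> y)))) = 0 && 1 = 0
This gives 0 ≠ 1.

No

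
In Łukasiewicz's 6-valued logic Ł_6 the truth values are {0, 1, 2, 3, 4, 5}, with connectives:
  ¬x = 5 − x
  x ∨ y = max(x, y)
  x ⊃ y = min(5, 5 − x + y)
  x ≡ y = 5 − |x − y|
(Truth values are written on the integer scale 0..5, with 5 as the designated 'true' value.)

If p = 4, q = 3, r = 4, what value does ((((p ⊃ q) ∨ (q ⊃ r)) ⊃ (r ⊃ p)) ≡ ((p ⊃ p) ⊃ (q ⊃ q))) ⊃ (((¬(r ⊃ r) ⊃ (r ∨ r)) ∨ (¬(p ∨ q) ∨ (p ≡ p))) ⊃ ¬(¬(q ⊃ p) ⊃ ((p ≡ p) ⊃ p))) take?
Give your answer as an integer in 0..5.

p ⊃ q = 4 ⊃ 3 = 4
q ⊃ r = 3 ⊃ 4 = 5
(p ⊃ q) ∨ (q ⊃ r) = 4 ∨ 5 = 5
r ⊃ p = 4 ⊃ 4 = 5
((p ⊃ q) ∨ (q ⊃ r)) ⊃ (r ⊃ p) = 5 ⊃ 5 = 5
p ⊃ p = 4 ⊃ 4 = 5
q ⊃ q = 3 ⊃ 3 = 5
(p ⊃ p) ⊃ (q ⊃ q) = 5 ⊃ 5 = 5
(((p ⊃ q) ∨ (q ⊃ r)) ⊃ (r ⊃ p)) ≡ ((p ⊃ p) ⊃ (q ⊃ q)) = 5 ≡ 5 = 5
r ⊃ r = 4 ⊃ 4 = 5
¬(r ⊃ r) = ¬5 = 0
r ∨ r = 4 ∨ 4 = 4
¬(r ⊃ r) ⊃ (r ∨ r) = 0 ⊃ 4 = 5
p ∨ q = 4 ∨ 3 = 4
¬(p ∨ q) = ¬4 = 1
p ≡ p = 4 ≡ 4 = 5
¬(p ∨ q) ∨ (p ≡ p) = 1 ∨ 5 = 5
(¬(r ⊃ r) ⊃ (r ∨ r)) ∨ (¬(p ∨ q) ∨ (p ≡ p)) = 5 ∨ 5 = 5
q ⊃ p = 3 ⊃ 4 = 5
¬(q ⊃ p) = ¬5 = 0
p ≡ p = 4 ≡ 4 = 5
(p ≡ p) ⊃ p = 5 ⊃ 4 = 4
¬(q ⊃ p) ⊃ ((p ≡ p) ⊃ p) = 0 ⊃ 4 = 5
¬(¬(q ⊃ p) ⊃ ((p ≡ p) ⊃ p)) = ¬5 = 0
((¬(r ⊃ r) ⊃ (r ∨ r)) ∨ (¬(p ∨ q) ∨ (p ≡ p))) ⊃ ¬(¬(q ⊃ p) ⊃ ((p ≡ p) ⊃ p)) = 5 ⊃ 0 = 0
((((p ⊃ q) ∨ (q ⊃ r)) ⊃ (r ⊃ p)) ≡ ((p ⊃ p) ⊃ (q ⊃ q))) ⊃ (((¬(r ⊃ r) ⊃ (r ∨ r)) ∨ (¬(p ∨ q) ∨ (p ≡ p))) ⊃ ¬(¬(q ⊃ p) ⊃ ((p ≡ p) ⊃ p))) = 5 ⊃ 0 = 0

0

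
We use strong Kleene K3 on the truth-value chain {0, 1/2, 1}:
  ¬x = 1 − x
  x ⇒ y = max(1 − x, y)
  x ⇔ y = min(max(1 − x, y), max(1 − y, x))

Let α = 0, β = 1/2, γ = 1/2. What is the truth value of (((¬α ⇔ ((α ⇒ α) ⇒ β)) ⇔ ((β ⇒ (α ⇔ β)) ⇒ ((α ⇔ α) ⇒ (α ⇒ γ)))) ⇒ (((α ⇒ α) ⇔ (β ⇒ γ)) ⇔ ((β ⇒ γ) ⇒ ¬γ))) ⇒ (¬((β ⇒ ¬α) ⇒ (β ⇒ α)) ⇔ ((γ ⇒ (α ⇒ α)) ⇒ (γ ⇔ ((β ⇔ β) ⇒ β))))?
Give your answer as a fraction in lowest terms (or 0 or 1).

¬α = ¬0 = 1
α ⇒ α = 0 ⇒ 0 = 1
(α ⇒ α) ⇒ β = 1 ⇒ 1/2 = 1/2
¬α ⇔ ((α ⇒ α) ⇒ β) = 1 ⇔ 1/2 = 1/2
α ⇔ β = 0 ⇔ 1/2 = 1/2
β ⇒ (α ⇔ β) = 1/2 ⇒ 1/2 = 1/2
α ⇔ α = 0 ⇔ 0 = 1
α ⇒ γ = 0 ⇒ 1/2 = 1
(α ⇔ α) ⇒ (α ⇒ γ) = 1 ⇒ 1 = 1
(β ⇒ (α ⇔ β)) ⇒ ((α ⇔ α) ⇒ (α ⇒ γ)) = 1/2 ⇒ 1 = 1
(¬α ⇔ ((α ⇒ α) ⇒ β)) ⇔ ((β ⇒ (α ⇔ β)) ⇒ ((α ⇔ α) ⇒ (α ⇒ γ))) = 1/2 ⇔ 1 = 1/2
α ⇒ α = 0 ⇒ 0 = 1
β ⇒ γ = 1/2 ⇒ 1/2 = 1/2
(α ⇒ α) ⇔ (β ⇒ γ) = 1 ⇔ 1/2 = 1/2
β ⇒ γ = 1/2 ⇒ 1/2 = 1/2
¬γ = ¬1/2 = 1/2
(β ⇒ γ) ⇒ ¬γ = 1/2 ⇒ 1/2 = 1/2
((α ⇒ α) ⇔ (β ⇒ γ)) ⇔ ((β ⇒ γ) ⇒ ¬γ) = 1/2 ⇔ 1/2 = 1/2
((¬α ⇔ ((α ⇒ α) ⇒ β)) ⇔ ((β ⇒ (α ⇔ β)) ⇒ ((α ⇔ α) ⇒ (α ⇒ γ)))) ⇒ (((α ⇒ α) ⇔ (β ⇒ γ)) ⇔ ((β ⇒ γ) ⇒ ¬γ)) = 1/2 ⇒ 1/2 = 1/2
¬α = ¬0 = 1
β ⇒ ¬α = 1/2 ⇒ 1 = 1
β ⇒ α = 1/2 ⇒ 0 = 1/2
(β ⇒ ¬α) ⇒ (β ⇒ α) = 1 ⇒ 1/2 = 1/2
¬((β ⇒ ¬α) ⇒ (β ⇒ α)) = ¬1/2 = 1/2
α ⇒ α = 0 ⇒ 0 = 1
γ ⇒ (α ⇒ α) = 1/2 ⇒ 1 = 1
β ⇔ β = 1/2 ⇔ 1/2 = 1/2
(β ⇔ β) ⇒ β = 1/2 ⇒ 1/2 = 1/2
γ ⇔ ((β ⇔ β) ⇒ β) = 1/2 ⇔ 1/2 = 1/2
(γ ⇒ (α ⇒ α)) ⇒ (γ ⇔ ((β ⇔ β) ⇒ β)) = 1 ⇒ 1/2 = 1/2
¬((β ⇒ ¬α) ⇒ (β ⇒ α)) ⇔ ((γ ⇒ (α ⇒ α)) ⇒ (γ ⇔ ((β ⇔ β) ⇒ β))) = 1/2 ⇔ 1/2 = 1/2
(((¬α ⇔ ((α ⇒ α) ⇒ β)) ⇔ ((β ⇒ (α ⇔ β)) ⇒ ((α ⇔ α) ⇒ (α ⇒ γ)))) ⇒ (((α ⇒ α) ⇔ (β ⇒ γ)) ⇔ ((β ⇒ γ) ⇒ ¬γ))) ⇒ (¬((β ⇒ ¬α) ⇒ (β ⇒ α)) ⇔ ((γ ⇒ (α ⇒ α)) ⇒ (γ ⇔ ((β ⇔ β) ⇒ β)))) = 1/2 ⇒ 1/2 = 1/2

1/2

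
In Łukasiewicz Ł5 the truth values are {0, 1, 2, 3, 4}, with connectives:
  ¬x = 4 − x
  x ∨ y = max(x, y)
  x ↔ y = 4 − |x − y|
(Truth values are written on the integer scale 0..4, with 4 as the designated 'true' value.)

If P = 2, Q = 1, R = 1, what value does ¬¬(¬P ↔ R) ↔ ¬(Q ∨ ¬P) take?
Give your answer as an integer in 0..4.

3

¬P = ¬2 = 2
¬P ↔ R = 2 ↔ 1 = 3
¬(¬P ↔ R) = ¬3 = 1
¬¬(¬P ↔ R) = ¬1 = 3
¬P = ¬2 = 2
Q ∨ ¬P = 1 ∨ 2 = 2
¬(Q ∨ ¬P) = ¬2 = 2
¬¬(¬P ↔ R) ↔ ¬(Q ∨ ¬P) = 3 ↔ 2 = 3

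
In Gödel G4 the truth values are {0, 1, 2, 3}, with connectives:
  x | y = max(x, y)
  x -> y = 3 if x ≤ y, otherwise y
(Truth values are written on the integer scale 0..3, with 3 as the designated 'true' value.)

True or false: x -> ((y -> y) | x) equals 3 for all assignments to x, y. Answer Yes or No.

Yes

x = 0, y = 0 ↦ 3
x = 0, y = 1 ↦ 3
x = 0, y = 2 ↦ 3
x = 0, y = 3 ↦ 3
x = 1, y = 0 ↦ 3
x = 1, y = 1 ↦ 3
x = 1, y = 2 ↦ 3
x = 1, y = 3 ↦ 3
x = 2, y = 0 ↦ 3
x = 2, y = 1 ↦ 3
x = 2, y = 2 ↦ 3
x = 2, y = 3 ↦ 3
x = 3, y = 0 ↦ 3
x = 3, y = 1 ↦ 3
x = 3, y = 2 ↦ 3
x = 3, y = 3 ↦ 3
Every assignment gives a value ≥ 3.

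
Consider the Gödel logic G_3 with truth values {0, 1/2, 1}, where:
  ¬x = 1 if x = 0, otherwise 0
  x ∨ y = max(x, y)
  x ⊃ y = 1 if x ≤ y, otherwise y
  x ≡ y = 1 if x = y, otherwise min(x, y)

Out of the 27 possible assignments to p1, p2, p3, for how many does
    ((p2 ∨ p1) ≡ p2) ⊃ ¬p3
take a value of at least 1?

13

value 1: 13 assignments (counts)
value 0: 14 assignments
So 13 of the 27 assignments meet the threshold.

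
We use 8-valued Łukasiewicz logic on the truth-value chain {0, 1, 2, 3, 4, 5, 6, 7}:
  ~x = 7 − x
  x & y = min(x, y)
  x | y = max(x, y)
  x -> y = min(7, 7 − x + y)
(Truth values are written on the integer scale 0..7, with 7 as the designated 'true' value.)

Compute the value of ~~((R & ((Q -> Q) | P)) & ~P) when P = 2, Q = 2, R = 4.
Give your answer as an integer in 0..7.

4

Q -> Q = 2 -> 2 = 7
(Q -> Q) | P = 7 | 2 = 7
R & ((Q -> Q) | P) = 4 & 7 = 4
~P = ~2 = 5
(R & ((Q -> Q) | P)) & ~P = 4 & 5 = 4
~((R & ((Q -> Q) | P)) & ~P) = ~4 = 3
~~((R & ((Q -> Q) | P)) & ~P) = ~3 = 4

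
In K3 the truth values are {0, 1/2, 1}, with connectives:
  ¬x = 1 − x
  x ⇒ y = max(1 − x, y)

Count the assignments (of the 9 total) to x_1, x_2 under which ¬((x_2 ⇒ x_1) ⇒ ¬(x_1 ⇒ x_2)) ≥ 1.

x_1 = 0, x_2 = 0 ↦ 1  ≥
x_1 = 0, x_2 = 1/2 ↦ 1/2  <
x_1 = 0, x_2 = 1 ↦ 0  <
x_1 = 1/2, x_2 = 0 ↦ 1/2  <
x_1 = 1/2, x_2 = 1/2 ↦ 1/2  <
x_1 = 1/2, x_2 = 1 ↦ 1/2  <
x_1 = 1, x_2 = 0 ↦ 0  <
x_1 = 1, x_2 = 1/2 ↦ 1/2  <
x_1 = 1, x_2 = 1 ↦ 1  ≥
So 2 of the 9 assignments meet the threshold.

2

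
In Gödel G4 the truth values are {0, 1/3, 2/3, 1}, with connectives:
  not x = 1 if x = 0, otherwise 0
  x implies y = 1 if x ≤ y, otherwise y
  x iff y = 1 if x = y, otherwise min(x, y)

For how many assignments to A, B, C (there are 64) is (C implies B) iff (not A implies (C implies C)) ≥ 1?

value 1: 40 assignments (counts)
value 2/3: 4 assignments
value 1/3: 8 assignments
value 0: 12 assignments
So 40 of the 64 assignments meet the threshold.

40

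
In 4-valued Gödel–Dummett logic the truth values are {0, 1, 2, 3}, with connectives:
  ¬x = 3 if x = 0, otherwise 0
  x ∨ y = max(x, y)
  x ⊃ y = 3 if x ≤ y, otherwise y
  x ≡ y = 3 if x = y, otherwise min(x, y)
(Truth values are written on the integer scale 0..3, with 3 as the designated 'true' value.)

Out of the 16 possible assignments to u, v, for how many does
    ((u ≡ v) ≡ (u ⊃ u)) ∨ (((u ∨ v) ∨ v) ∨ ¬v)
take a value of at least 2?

u = 0, v = 0 ↦ 3  ≥
u = 0, v = 1 ↦ 1  <
u = 0, v = 2 ↦ 2  ≥
u = 0, v = 3 ↦ 3  ≥
u = 1, v = 0 ↦ 3  ≥
u = 1, v = 1 ↦ 3  ≥
u = 1, v = 2 ↦ 2  ≥
u = 1, v = 3 ↦ 3  ≥
u = 2, v = 0 ↦ 3  ≥
u = 2, v = 1 ↦ 2  ≥
u = 2, v = 2 ↦ 3  ≥
u = 2, v = 3 ↦ 3  ≥
u = 3, v = 0 ↦ 3  ≥
u = 3, v = 1 ↦ 3  ≥
u = 3, v = 2 ↦ 3  ≥
u = 3, v = 3 ↦ 3  ≥
So 15 of the 16 assignments meet the threshold.

15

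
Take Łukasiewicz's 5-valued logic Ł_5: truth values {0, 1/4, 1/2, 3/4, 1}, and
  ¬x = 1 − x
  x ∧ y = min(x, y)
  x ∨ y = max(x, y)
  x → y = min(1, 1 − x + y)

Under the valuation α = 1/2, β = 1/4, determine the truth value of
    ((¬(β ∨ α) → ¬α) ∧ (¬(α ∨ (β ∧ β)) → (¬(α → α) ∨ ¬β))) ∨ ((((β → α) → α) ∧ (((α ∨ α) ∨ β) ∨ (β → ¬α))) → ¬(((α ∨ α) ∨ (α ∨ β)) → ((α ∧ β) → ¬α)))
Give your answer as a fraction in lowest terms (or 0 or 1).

1

β ∨ α = 1/4 ∨ 1/2 = 1/2
¬(β ∨ α) = ¬1/2 = 1/2
¬α = ¬1/2 = 1/2
¬(β ∨ α) → ¬α = 1/2 → 1/2 = 1
β ∧ β = 1/4 ∧ 1/4 = 1/4
α ∨ (β ∧ β) = 1/2 ∨ 1/4 = 1/2
¬(α ∨ (β ∧ β)) = ¬1/2 = 1/2
α → α = 1/2 → 1/2 = 1
¬(α → α) = ¬1 = 0
¬β = ¬1/4 = 3/4
¬(α → α) ∨ ¬β = 0 ∨ 3/4 = 3/4
¬(α ∨ (β ∧ β)) → (¬(α → α) ∨ ¬β) = 1/2 → 3/4 = 1
(¬(β ∨ α) → ¬α) ∧ (¬(α ∨ (β ∧ β)) → (¬(α → α) ∨ ¬β)) = 1 ∧ 1 = 1
β → α = 1/4 → 1/2 = 1
(β → α) → α = 1 → 1/2 = 1/2
α ∨ α = 1/2 ∨ 1/2 = 1/2
(α ∨ α) ∨ β = 1/2 ∨ 1/4 = 1/2
¬α = ¬1/2 = 1/2
β → ¬α = 1/4 → 1/2 = 1
((α ∨ α) ∨ β) ∨ (β → ¬α) = 1/2 ∨ 1 = 1
((β → α) → α) ∧ (((α ∨ α) ∨ β) ∨ (β → ¬α)) = 1/2 ∧ 1 = 1/2
α ∨ α = 1/2 ∨ 1/2 = 1/2
α ∨ β = 1/2 ∨ 1/4 = 1/2
(α ∨ α) ∨ (α ∨ β) = 1/2 ∨ 1/2 = 1/2
α ∧ β = 1/2 ∧ 1/4 = 1/4
¬α = ¬1/2 = 1/2
(α ∧ β) → ¬α = 1/4 → 1/2 = 1
((α ∨ α) ∨ (α ∨ β)) → ((α ∧ β) → ¬α) = 1/2 → 1 = 1
¬(((α ∨ α) ∨ (α ∨ β)) → ((α ∧ β) → ¬α)) = ¬1 = 0
(((β → α) → α) ∧ (((α ∨ α) ∨ β) ∨ (β → ¬α))) → ¬(((α ∨ α) ∨ (α ∨ β)) → ((α ∧ β) → ¬α)) = 1/2 → 0 = 1/2
((¬(β ∨ α) → ¬α) ∧ (¬(α ∨ (β ∧ β)) → (¬(α → α) ∨ ¬β))) ∨ ((((β → α) → α) ∧ (((α ∨ α) ∨ β) ∨ (β → ¬α))) → ¬(((α ∨ α) ∨ (α ∨ β)) → ((α ∧ β) → ¬α))) = 1 ∨ 1/2 = 1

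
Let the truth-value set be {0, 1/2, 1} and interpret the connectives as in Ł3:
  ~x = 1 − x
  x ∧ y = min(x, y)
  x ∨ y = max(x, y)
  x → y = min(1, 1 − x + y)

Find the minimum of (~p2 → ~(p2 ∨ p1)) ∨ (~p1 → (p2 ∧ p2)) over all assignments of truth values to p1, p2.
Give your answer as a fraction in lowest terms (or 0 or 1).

1/2

Take p1 = 1/2, p2 = 0:
~p2 = ~0 = 1
p2 ∨ p1 = 0 ∨ 1/2 = 1/2
~(p2 ∨ p1) = ~1/2 = 1/2
~p2 → ~(p2 ∨ p1) = 1 → 1/2 = 1/2
~p1 = ~1/2 = 1/2
p2 ∧ p2 = 0 ∧ 0 = 0
~p1 → (p2 ∧ p2) = 1/2 → 0 = 1/2
(~p2 → ~(p2 ∨ p1)) ∨ (~p1 → (p2 ∧ p2)) = 1/2 ∨ 1/2 = 1/2
No assignment yields a value below 1/2, so this is the minimum.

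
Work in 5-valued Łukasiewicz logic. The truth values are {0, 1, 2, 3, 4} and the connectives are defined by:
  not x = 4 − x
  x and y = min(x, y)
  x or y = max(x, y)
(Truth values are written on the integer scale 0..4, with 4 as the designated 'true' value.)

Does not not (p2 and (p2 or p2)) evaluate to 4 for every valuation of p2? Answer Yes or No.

No

Counterexample: take p2 = 0.
p2 or p2 = 0 or 0 = 0
p2 and (p2 or p2) = 0 and 0 = 0
not (p2 and (p2 or p2)) = not 0 = 4
not not (p2 and (p2 or p2)) = not 4 = 0
This gives 0 ≠ 4.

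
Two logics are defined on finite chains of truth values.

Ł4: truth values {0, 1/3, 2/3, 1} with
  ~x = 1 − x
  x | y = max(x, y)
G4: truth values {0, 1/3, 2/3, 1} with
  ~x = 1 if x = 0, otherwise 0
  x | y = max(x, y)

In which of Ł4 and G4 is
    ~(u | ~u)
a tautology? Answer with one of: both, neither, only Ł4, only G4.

neither

In Ł4: at u = 0 the value is 0 — not a tautology.
In G4: at u = 0 the value is 0 — not a tautology.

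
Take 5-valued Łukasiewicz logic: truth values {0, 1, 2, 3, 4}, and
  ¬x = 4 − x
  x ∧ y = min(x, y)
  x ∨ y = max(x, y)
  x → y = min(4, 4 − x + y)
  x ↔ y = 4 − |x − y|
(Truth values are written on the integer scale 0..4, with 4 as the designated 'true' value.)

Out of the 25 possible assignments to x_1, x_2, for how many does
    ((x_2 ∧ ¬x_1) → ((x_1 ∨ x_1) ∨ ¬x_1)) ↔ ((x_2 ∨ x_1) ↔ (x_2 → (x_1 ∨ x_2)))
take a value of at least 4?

9

value 4: 9 assignments (counts)
value 3: 7 assignments
value 2: 5 assignments
value 1: 3 assignments
value 0: 1 assignment
So 9 of the 25 assignments meet the threshold.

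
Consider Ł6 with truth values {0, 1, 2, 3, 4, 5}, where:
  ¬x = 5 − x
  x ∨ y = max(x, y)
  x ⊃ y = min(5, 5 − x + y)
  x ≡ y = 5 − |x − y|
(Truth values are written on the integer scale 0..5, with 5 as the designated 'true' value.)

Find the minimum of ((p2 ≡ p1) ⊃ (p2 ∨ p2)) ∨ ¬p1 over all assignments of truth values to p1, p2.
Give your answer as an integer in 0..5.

3

Take p1 = 2, p2 = 0:
p2 ≡ p1 = 0 ≡ 2 = 3
p2 ∨ p2 = 0 ∨ 0 = 0
(p2 ≡ p1) ⊃ (p2 ∨ p2) = 3 ⊃ 0 = 2
¬p1 = ¬2 = 3
((p2 ≡ p1) ⊃ (p2 ∨ p2)) ∨ ¬p1 = 2 ∨ 3 = 3
No assignment yields a value below 3, so this is the minimum.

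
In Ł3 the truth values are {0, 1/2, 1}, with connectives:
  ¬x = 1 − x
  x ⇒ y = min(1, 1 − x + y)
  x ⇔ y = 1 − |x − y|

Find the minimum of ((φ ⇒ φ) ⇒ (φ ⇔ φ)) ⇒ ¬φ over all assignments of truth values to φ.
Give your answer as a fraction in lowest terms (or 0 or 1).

0

Take φ = 1:
φ ⇒ φ = 1 ⇒ 1 = 1
φ ⇔ φ = 1 ⇔ 1 = 1
(φ ⇒ φ) ⇒ (φ ⇔ φ) = 1 ⇒ 1 = 1
¬φ = ¬1 = 0
((φ ⇒ φ) ⇒ (φ ⇔ φ)) ⇒ ¬φ = 1 ⇒ 0 = 0
No assignment yields a value below 0, so this is the minimum.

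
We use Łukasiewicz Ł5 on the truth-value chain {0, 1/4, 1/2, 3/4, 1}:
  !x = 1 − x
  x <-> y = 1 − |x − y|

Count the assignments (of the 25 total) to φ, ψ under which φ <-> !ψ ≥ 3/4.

value 1: 5 assignments (counts)
value 3/4: 8 assignments (counts)
value 1/2: 6 assignments
value 1/4: 4 assignments
value 0: 2 assignments
So 13 of the 25 assignments meet the threshold.

13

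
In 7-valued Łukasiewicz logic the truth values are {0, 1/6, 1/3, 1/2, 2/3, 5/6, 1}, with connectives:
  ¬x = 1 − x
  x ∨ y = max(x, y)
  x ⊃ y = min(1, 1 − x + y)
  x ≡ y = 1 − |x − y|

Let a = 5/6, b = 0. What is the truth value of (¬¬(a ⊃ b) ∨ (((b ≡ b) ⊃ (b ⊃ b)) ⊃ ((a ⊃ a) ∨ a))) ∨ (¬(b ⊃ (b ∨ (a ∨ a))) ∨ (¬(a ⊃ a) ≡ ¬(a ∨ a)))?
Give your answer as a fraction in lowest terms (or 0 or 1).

1

a ⊃ b = 5/6 ⊃ 0 = 1/6
¬(a ⊃ b) = ¬1/6 = 5/6
¬¬(a ⊃ b) = ¬5/6 = 1/6
b ≡ b = 0 ≡ 0 = 1
b ⊃ b = 0 ⊃ 0 = 1
(b ≡ b) ⊃ (b ⊃ b) = 1 ⊃ 1 = 1
a ⊃ a = 5/6 ⊃ 5/6 = 1
(a ⊃ a) ∨ a = 1 ∨ 5/6 = 1
((b ≡ b) ⊃ (b ⊃ b)) ⊃ ((a ⊃ a) ∨ a) = 1 ⊃ 1 = 1
¬¬(a ⊃ b) ∨ (((b ≡ b) ⊃ (b ⊃ b)) ⊃ ((a ⊃ a) ∨ a)) = 1/6 ∨ 1 = 1
a ∨ a = 5/6 ∨ 5/6 = 5/6
b ∨ (a ∨ a) = 0 ∨ 5/6 = 5/6
b ⊃ (b ∨ (a ∨ a)) = 0 ⊃ 5/6 = 1
¬(b ⊃ (b ∨ (a ∨ a))) = ¬1 = 0
a ⊃ a = 5/6 ⊃ 5/6 = 1
¬(a ⊃ a) = ¬1 = 0
a ∨ a = 5/6 ∨ 5/6 = 5/6
¬(a ∨ a) = ¬5/6 = 1/6
¬(a ⊃ a) ≡ ¬(a ∨ a) = 0 ≡ 1/6 = 5/6
¬(b ⊃ (b ∨ (a ∨ a))) ∨ (¬(a ⊃ a) ≡ ¬(a ∨ a)) = 0 ∨ 5/6 = 5/6
(¬¬(a ⊃ b) ∨ (((b ≡ b) ⊃ (b ⊃ b)) ⊃ ((a ⊃ a) ∨ a))) ∨ (¬(b ⊃ (b ∨ (a ∨ a))) ∨ (¬(a ⊃ a) ≡ ¬(a ∨ a))) = 1 ∨ 5/6 = 1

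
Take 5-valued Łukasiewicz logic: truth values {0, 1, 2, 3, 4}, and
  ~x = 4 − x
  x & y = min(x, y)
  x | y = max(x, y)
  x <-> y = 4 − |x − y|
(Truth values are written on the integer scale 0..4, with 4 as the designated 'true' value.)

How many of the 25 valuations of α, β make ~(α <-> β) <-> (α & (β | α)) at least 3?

14

value 4: 7 assignments (counts)
value 3: 7 assignments (counts)
value 2: 6 assignments
value 1: 3 assignments
value 0: 2 assignments
So 14 of the 25 assignments meet the threshold.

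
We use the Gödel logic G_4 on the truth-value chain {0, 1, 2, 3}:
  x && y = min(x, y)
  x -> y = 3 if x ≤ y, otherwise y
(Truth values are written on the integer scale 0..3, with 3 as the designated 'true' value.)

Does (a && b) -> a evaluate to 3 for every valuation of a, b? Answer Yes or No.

Yes

a = 0, b = 0 ↦ 3
a = 0, b = 1 ↦ 3
a = 0, b = 2 ↦ 3
a = 0, b = 3 ↦ 3
a = 1, b = 0 ↦ 3
a = 1, b = 1 ↦ 3
a = 1, b = 2 ↦ 3
a = 1, b = 3 ↦ 3
a = 2, b = 0 ↦ 3
a = 2, b = 1 ↦ 3
a = 2, b = 2 ↦ 3
a = 2, b = 3 ↦ 3
a = 3, b = 0 ↦ 3
a = 3, b = 1 ↦ 3
a = 3, b = 2 ↦ 3
a = 3, b = 3 ↦ 3
Every assignment gives a value ≥ 3.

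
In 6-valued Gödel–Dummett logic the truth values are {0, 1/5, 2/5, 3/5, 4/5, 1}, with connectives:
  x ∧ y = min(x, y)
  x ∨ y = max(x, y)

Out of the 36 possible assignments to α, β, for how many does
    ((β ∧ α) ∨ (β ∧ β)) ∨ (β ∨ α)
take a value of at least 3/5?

27

value 1: 11 assignments (counts)
value 4/5: 9 assignments (counts)
value 3/5: 7 assignments (counts)
value 2/5: 5 assignments
value 1/5: 3 assignments
value 0: 1 assignment
So 27 of the 36 assignments meet the threshold.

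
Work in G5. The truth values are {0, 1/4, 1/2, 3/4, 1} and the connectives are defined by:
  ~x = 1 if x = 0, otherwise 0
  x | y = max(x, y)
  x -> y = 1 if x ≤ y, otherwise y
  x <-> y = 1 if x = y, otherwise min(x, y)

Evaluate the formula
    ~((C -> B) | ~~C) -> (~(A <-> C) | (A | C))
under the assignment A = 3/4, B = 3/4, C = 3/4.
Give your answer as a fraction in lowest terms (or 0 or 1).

1

C -> B = 3/4 -> 3/4 = 1
~C = ~3/4 = 0
~~C = ~0 = 1
(C -> B) | ~~C = 1 | 1 = 1
~((C -> B) | ~~C) = ~1 = 0
A <-> C = 3/4 <-> 3/4 = 1
~(A <-> C) = ~1 = 0
A | C = 3/4 | 3/4 = 3/4
~(A <-> C) | (A | C) = 0 | 3/4 = 3/4
~((C -> B) | ~~C) -> (~(A <-> C) | (A | C)) = 0 -> 3/4 = 1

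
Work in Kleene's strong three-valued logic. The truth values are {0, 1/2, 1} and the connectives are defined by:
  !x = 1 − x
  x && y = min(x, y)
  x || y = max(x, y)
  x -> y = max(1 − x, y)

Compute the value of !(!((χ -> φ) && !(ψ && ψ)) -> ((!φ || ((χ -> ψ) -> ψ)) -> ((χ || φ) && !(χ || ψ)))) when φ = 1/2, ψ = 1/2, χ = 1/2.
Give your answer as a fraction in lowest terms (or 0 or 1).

χ -> φ = 1/2 -> 1/2 = 1/2
ψ && ψ = 1/2 && 1/2 = 1/2
!(ψ && ψ) = !1/2 = 1/2
(χ -> φ) && !(ψ && ψ) = 1/2 && 1/2 = 1/2
!((χ -> φ) && !(ψ && ψ)) = !1/2 = 1/2
!φ = !1/2 = 1/2
χ -> ψ = 1/2 -> 1/2 = 1/2
(χ -> ψ) -> ψ = 1/2 -> 1/2 = 1/2
!φ || ((χ -> ψ) -> ψ) = 1/2 || 1/2 = 1/2
χ || φ = 1/2 || 1/2 = 1/2
χ || ψ = 1/2 || 1/2 = 1/2
!(χ || ψ) = !1/2 = 1/2
(χ || φ) && !(χ || ψ) = 1/2 && 1/2 = 1/2
(!φ || ((χ -> ψ) -> ψ)) -> ((χ || φ) && !(χ || ψ)) = 1/2 -> 1/2 = 1/2
!((χ -> φ) && !(ψ && ψ)) -> ((!φ || ((χ -> ψ) -> ψ)) -> ((χ || φ) && !(χ || ψ))) = 1/2 -> 1/2 = 1/2
!(!((χ -> φ) && !(ψ && ψ)) -> ((!φ || ((χ -> ψ) -> ψ)) -> ((χ || φ) && !(χ || ψ)))) = !1/2 = 1/2

1/2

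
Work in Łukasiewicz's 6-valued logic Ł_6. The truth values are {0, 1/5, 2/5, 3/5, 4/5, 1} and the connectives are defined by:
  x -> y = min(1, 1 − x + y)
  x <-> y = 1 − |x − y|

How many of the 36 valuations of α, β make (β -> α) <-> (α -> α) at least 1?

value 1: 21 assignments (counts)
value 4/5: 5 assignments
value 3/5: 4 assignments
value 2/5: 3 assignments
value 1/5: 2 assignments
value 0: 1 assignment
So 21 of the 36 assignments meet the threshold.

21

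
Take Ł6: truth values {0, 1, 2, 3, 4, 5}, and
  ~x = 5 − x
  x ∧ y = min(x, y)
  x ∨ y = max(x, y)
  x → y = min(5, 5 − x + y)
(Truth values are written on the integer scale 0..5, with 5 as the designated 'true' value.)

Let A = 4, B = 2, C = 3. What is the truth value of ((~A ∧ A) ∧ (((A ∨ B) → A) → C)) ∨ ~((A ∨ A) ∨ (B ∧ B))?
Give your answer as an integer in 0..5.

~A = ~4 = 1
~A ∧ A = 1 ∧ 4 = 1
A ∨ B = 4 ∨ 2 = 4
(A ∨ B) → A = 4 → 4 = 5
((A ∨ B) → A) → C = 5 → 3 = 3
(~A ∧ A) ∧ (((A ∨ B) → A) → C) = 1 ∧ 3 = 1
A ∨ A = 4 ∨ 4 = 4
B ∧ B = 2 ∧ 2 = 2
(A ∨ A) ∨ (B ∧ B) = 4 ∨ 2 = 4
~((A ∨ A) ∨ (B ∧ B)) = ~4 = 1
((~A ∧ A) ∧ (((A ∨ B) → A) → C)) ∨ ~((A ∨ A) ∨ (B ∧ B)) = 1 ∨ 1 = 1

1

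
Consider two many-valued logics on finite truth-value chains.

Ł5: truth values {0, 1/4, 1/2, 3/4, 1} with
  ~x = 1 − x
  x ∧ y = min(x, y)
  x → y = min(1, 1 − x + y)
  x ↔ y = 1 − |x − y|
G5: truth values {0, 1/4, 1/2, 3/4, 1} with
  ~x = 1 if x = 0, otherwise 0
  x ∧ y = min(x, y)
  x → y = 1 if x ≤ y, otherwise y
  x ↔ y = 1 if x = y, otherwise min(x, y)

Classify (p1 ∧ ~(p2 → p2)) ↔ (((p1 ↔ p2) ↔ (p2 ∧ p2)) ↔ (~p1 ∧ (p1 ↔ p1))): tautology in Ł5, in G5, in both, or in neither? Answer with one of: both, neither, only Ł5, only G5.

In Ł5: at p1 = 0, p2 = 1/4 the value is 1/2 — not a tautology.
In G5: every assignment gives 1 — tautology.

only G5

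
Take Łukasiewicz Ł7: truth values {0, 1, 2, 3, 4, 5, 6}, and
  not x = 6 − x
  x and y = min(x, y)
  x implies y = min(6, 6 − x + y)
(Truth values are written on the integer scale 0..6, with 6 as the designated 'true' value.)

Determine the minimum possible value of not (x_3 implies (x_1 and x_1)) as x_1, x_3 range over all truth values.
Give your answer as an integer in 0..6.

0

Take x_1 = 0, x_3 = 0:
x_1 and x_1 = 0 and 0 = 0
x_3 implies (x_1 and x_1) = 0 implies 0 = 6
not (x_3 implies (x_1 and x_1)) = not 6 = 0
No assignment yields a value below 0, so this is the minimum.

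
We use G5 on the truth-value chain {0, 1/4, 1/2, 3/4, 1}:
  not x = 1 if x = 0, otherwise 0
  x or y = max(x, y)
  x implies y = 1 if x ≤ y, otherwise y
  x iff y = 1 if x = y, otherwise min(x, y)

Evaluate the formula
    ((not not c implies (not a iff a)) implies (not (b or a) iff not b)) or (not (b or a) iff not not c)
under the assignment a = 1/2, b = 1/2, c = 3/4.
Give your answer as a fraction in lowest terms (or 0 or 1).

not c = not 3/4 = 0
not not c = not 0 = 1
not a = not 1/2 = 0
not a iff a = 0 iff 1/2 = 0
not not c implies (not a iff a) = 1 implies 0 = 0
b or a = 1/2 or 1/2 = 1/2
not (b or a) = not 1/2 = 0
not b = not 1/2 = 0
not (b or a) iff not b = 0 iff 0 = 1
(not not c implies (not a iff a)) implies (not (b or a) iff not b) = 0 implies 1 = 1
b or a = 1/2 or 1/2 = 1/2
not (b or a) = not 1/2 = 0
not c = not 3/4 = 0
not not c = not 0 = 1
not (b or a) iff not not c = 0 iff 1 = 0
((not not c implies (not a iff a)) implies (not (b or a) iff not b)) or (not (b or a) iff not not c) = 1 or 0 = 1

1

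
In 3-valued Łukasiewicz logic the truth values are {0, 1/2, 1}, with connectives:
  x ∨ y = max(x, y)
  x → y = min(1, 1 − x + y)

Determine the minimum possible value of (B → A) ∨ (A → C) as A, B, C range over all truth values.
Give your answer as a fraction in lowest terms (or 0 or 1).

1/2

Take A = 1/2, B = 1, C = 0:
B → A = 1 → 1/2 = 1/2
A → C = 1/2 → 0 = 1/2
(B → A) ∨ (A → C) = 1/2 ∨ 1/2 = 1/2
No assignment yields a value below 1/2, so this is the minimum.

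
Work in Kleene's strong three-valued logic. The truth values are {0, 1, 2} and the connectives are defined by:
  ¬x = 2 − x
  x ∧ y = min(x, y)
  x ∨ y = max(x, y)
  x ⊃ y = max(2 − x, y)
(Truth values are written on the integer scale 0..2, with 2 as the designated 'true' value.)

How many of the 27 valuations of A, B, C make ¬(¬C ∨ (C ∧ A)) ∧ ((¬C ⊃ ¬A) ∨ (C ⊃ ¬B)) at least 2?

value 2: 3 assignments (counts)
value 1: 12 assignments
value 0: 12 assignments
So 3 of the 27 assignments meet the threshold.

3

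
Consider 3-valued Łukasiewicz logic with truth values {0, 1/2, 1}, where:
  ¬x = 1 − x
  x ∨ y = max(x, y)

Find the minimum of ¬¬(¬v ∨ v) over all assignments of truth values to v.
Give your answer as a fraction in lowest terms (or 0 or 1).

1/2

Take v = 1/2:
¬v = ¬1/2 = 1/2
¬v ∨ v = 1/2 ∨ 1/2 = 1/2
¬(¬v ∨ v) = ¬1/2 = 1/2
¬¬(¬v ∨ v) = ¬1/2 = 1/2
No assignment yields a value below 1/2, so this is the minimum.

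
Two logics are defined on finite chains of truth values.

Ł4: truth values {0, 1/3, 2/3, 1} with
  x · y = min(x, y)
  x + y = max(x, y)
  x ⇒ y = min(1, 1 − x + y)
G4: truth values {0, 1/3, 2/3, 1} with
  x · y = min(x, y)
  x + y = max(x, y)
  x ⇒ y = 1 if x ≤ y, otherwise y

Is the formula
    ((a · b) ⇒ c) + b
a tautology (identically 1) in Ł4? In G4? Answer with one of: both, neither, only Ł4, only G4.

neither

In Ł4: at a = 1/3, b = 1/3, c = 0 the value is 2/3 — not a tautology.
In G4: at a = 1/3, b = 1/3, c = 0 the value is 1/3 — not a tautology.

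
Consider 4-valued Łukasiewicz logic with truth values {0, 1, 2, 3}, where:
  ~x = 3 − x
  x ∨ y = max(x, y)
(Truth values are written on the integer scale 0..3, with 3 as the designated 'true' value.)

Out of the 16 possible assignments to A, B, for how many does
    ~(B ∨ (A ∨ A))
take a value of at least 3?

1

A = 0, B = 0 ↦ 3  ≥
A = 0, B = 1 ↦ 2  <
A = 0, B = 2 ↦ 1  <
A = 0, B = 3 ↦ 0  <
A = 1, B = 0 ↦ 2  <
A = 1, B = 1 ↦ 2  <
A = 1, B = 2 ↦ 1  <
A = 1, B = 3 ↦ 0  <
A = 2, B = 0 ↦ 1  <
A = 2, B = 1 ↦ 1  <
A = 2, B = 2 ↦ 1  <
A = 2, B = 3 ↦ 0  <
A = 3, B = 0 ↦ 0  <
A = 3, B = 1 ↦ 0  <
A = 3, B = 2 ↦ 0  <
A = 3, B = 3 ↦ 0  <
So 1 of the 16 assignments meets the threshold.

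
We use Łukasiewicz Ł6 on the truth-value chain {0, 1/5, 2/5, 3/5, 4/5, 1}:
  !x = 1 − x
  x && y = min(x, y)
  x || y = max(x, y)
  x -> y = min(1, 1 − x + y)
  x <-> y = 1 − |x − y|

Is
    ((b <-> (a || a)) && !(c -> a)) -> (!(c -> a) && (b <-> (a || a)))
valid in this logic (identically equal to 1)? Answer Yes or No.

At a = 0, b = 1/5, c = 3/5, for instance:
a || a = 0 || 0 = 0
b <-> (a || a) = 1/5 <-> 0 = 4/5
c -> a = 3/5 -> 0 = 2/5
!(c -> a) = !2/5 = 3/5
(b <-> (a || a)) && !(c -> a) = 4/5 && 3/5 = 3/5
!(c -> a) && (b <-> (a || a)) = 3/5 && 4/5 = 3/5
((b <-> (a || a)) && !(c -> a)) -> (!(c -> a) && (b <-> (a || a))) = 3/5 -> 3/5 = 1
and checking the remaining 215 assignments likewise gives ≥ 1 in every case.

Yes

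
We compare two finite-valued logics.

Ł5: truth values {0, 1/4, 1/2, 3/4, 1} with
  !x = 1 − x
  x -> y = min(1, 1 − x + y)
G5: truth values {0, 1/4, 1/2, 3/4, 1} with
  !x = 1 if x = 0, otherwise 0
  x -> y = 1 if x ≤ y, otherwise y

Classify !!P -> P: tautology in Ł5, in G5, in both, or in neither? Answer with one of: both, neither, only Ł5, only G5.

only Ł5

In Ł5: every assignment gives 1 — tautology.
In G5: at P = 1/4 the value is 1/4 — not a tautology.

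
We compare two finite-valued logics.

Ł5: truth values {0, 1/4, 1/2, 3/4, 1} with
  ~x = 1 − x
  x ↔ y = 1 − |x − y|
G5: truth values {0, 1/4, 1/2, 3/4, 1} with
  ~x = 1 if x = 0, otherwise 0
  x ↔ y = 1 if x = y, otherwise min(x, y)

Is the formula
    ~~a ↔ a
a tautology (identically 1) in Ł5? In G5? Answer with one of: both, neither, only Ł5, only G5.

In Ł5: every assignment gives 1 — tautology.
In G5: at a = 1/4 the value is 1/4 — not a tautology.

only Ł5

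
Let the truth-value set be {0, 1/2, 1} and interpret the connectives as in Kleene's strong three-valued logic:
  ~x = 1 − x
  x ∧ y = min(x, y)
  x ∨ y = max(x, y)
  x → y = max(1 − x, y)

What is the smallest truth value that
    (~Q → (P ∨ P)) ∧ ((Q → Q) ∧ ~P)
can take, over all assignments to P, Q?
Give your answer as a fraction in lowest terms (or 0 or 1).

0

Take P = 0, Q = 0:
~Q = ~0 = 1
P ∨ P = 0 ∨ 0 = 0
~Q → (P ∨ P) = 1 → 0 = 0
Q → Q = 0 → 0 = 1
~P = ~0 = 1
(Q → Q) ∧ ~P = 1 ∧ 1 = 1
(~Q → (P ∨ P)) ∧ ((Q → Q) ∧ ~P) = 0 ∧ 1 = 0
No assignment yields a value below 0, so this is the minimum.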